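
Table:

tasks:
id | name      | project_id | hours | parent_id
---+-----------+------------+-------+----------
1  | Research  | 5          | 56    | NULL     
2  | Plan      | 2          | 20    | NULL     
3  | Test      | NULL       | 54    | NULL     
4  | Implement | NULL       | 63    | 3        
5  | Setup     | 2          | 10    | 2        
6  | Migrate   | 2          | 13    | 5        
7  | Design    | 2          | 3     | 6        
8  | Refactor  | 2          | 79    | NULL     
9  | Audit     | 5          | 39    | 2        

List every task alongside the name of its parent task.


This is a self-join: tasks is joined to a second copy of itself, matching each row's parent_id to another row's id. Use LEFT JOIN so rows with parent_id=NULL are kept.
  - task 1 (Research): parent_id=NULL -> NULL
  - task 2 (Plan): parent_id=NULL -> NULL
  - task 3 (Test): parent_id=NULL -> NULL
  - task 4 (Implement): parent_id=3 -> Test
  - task 5 (Setup): parent_id=2 -> Plan
  - task 6 (Migrate): parent_id=5 -> Setup
  - task 7 (Design): parent_id=6 -> Migrate
  - task 8 (Refactor): parent_id=NULL -> NULL
  - task 9 (Audit): parent_id=2 -> Plan

SQL:
SELECT a.name AS item, b.name AS parent
FROM tasks a
LEFT JOIN tasks b ON a.parent_id = b.id

Result:
item      | parent 
----------+--------
Research  | NULL   
Plan      | NULL   
Test      | NULL   
Implement | Test   
Setup     | Plan   
Migrate   | Setup  
Design    | Migrate
Refactor  | NULL   
Audit     | Plan   


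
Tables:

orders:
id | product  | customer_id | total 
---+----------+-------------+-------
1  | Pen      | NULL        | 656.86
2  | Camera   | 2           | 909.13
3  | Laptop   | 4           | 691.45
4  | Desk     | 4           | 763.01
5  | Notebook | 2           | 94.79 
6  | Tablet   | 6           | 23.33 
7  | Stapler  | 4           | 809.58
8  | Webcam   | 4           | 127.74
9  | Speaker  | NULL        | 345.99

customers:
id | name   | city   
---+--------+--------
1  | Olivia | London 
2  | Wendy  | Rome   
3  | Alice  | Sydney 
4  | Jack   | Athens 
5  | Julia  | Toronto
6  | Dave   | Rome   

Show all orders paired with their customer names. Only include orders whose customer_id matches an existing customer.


INNER JOIN keeps only orders rows whose customer_id matches an id in customers. Walk through each order:
  - order 1 (Pen): customer_id=NULL, no match -> dropped
  - order 2 (Camera): customer_id=2 -> matches Wendy
  - order 3 (Laptop): customer_id=4 -> matches Jack
  - order 4 (Desk): customer_id=4 -> matches Jack
  - order 5 (Notebook): customer_id=2 -> matches Wendy
  - order 6 (Tablet): customer_id=6 -> matches Dave
  - order 7 (Stapler): customer_id=4 -> matches Jack
  - order 8 (Webcam): customer_id=4 -> matches Jack
  - order 9 (Speaker): customer_id=NULL, no match -> dropped
So 2 of 9 rows are dropped.

SQL:
SELECT a.product, b.name AS customer
FROM orders a
INNER JOIN customers b ON a.customer_id = b.id

Result:
product  | customer
---------+---------
Camera   | Wendy   
Laptop   | Jack    
Desk     | Jack    
Notebook | Wendy   
Tablet   | Dave    
Stapler  | Jack    
Webcam   | Jack    


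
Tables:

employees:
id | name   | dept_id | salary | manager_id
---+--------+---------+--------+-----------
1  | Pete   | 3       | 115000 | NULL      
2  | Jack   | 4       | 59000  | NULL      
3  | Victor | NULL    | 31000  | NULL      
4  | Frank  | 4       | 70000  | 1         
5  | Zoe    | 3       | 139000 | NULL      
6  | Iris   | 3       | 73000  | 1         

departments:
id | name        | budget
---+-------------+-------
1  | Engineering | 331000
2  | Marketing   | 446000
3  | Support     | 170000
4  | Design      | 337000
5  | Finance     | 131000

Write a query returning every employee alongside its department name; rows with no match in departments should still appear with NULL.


LEFT JOIN keeps every row from employees (the left table); where dept_id has no match in departments, the department columns become NULL. Walk through each employee:
  - employee 1 (Pete): dept_id=3 -> matches Support
  - employee 2 (Jack): dept_id=4 -> matches Design
  - employee 3 (Victor): dept_id=NULL, no match -> kept with NULL
  - employee 4 (Frank): dept_id=4 -> matches Design
  - employee 5 (Zoe): dept_id=3 -> matches Support
  - employee 6 (Iris): dept_id=3 -> matches Support
All 6 rows appear; 1 has NULL department.

SQL:
SELECT a.name, b.name AS department
FROM employees a
LEFT JOIN departments b ON a.dept_id = b.id

Result:
name   | department
-------+-----------
Pete   | Support   
Jack   | Design    
Victor | NULL      
Frank  | Design    
Zoe    | Support   
Iris   | Support   


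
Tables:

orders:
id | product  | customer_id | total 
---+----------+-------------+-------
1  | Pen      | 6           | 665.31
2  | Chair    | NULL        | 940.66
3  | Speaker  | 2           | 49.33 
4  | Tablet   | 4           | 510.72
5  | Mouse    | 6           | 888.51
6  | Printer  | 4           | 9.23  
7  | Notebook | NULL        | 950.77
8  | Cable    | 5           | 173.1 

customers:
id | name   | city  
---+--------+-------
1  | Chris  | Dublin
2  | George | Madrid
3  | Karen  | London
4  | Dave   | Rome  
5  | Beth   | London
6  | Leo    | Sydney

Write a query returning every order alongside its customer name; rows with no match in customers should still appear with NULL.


LEFT JOIN keeps every row from orders (the left table); where customer_id has no match in customers, the customer columns become NULL. Walk through each order:
  - order 1 (Pen): customer_id=6 -> matches Leo
  - order 2 (Chair): customer_id=NULL, no match -> kept with NULL
  - order 3 (Speaker): customer_id=2 -> matches George
  - order 4 (Tablet): customer_id=4 -> matches Dave
  - order 5 (Mouse): customer_id=6 -> matches Leo
  - order 6 (Printer): customer_id=4 -> matches Dave
  - order 7 (Notebook): customer_id=NULL, no match -> kept with NULL
  - order 8 (Cable): customer_id=5 -> matches Beth
All 8 rows appear; 2 have NULL customer.

SQL:
SELECT a.product, b.name AS customer
FROM orders a
LEFT JOIN customers b ON a.customer_id = b.id

Result:
product  | customer
---------+---------
Pen      | Leo     
Chair    | NULL    
Speaker  | George  
Tablet   | Dave    
Mouse    | Leo     
Printer  | Dave    
Notebook | NULL    
Cable    | Beth    


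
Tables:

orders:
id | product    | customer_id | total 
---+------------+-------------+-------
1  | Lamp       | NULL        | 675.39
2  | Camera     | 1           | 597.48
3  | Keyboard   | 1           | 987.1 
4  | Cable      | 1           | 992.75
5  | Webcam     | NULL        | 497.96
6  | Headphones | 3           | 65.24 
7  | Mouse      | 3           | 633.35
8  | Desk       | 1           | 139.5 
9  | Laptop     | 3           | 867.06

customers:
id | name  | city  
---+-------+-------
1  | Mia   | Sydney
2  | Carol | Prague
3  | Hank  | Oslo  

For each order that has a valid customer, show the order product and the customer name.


INNER JOIN keeps only orders rows whose customer_id matches an id in customers. Walk through each order:
  - order 1 (Lamp): customer_id=NULL, no match -> dropped
  - order 2 (Camera): customer_id=1 -> matches Mia
  - order 3 (Keyboard): customer_id=1 -> matches Mia
  - order 4 (Cable): customer_id=1 -> matches Mia
  - order 5 (Webcam): customer_id=NULL, no match -> dropped
  - order 6 (Headphones): customer_id=3 -> matches Hank
  - order 7 (Mouse): customer_id=3 -> matches Hank
  - order 8 (Desk): customer_id=1 -> matches Mia
  - order 9 (Laptop): customer_id=3 -> matches Hank
So 2 of 9 rows are dropped.

SQL:
SELECT a.product, b.name AS customer
FROM orders a
INNER JOIN customers b ON a.customer_id = b.id

Result:
product    | customer
-----------+---------
Camera     | Mia     
Keyboard   | Mia     
Cable      | Mia     
Headphones | Hank    
Mouse      | Hank    
Desk       | Mia     
Laptop     | Hank    


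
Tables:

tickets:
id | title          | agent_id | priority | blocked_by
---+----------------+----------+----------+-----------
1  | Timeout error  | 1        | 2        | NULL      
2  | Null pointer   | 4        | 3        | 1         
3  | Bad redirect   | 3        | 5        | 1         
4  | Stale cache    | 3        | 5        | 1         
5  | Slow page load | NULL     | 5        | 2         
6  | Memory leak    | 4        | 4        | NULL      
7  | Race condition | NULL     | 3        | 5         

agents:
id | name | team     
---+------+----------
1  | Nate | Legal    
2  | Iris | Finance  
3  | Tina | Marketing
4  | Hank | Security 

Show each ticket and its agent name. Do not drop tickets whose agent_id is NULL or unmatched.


LEFT JOIN keeps every row from tickets (the left table); where agent_id has no match in agents, the agent columns become NULL. Walk through each ticket:
  - ticket 1 (Timeout error): agent_id=1 -> matches Nate
  - ticket 2 (Null pointer): agent_id=4 -> matches Hank
  - ticket 3 (Bad redirect): agent_id=3 -> matches Tina
  - ticket 4 (Stale cache): agent_id=3 -> matches Tina
  - ticket 5 (Slow page load): agent_id=NULL, no match -> kept with NULL
  - ticket 6 (Memory leak): agent_id=4 -> matches Hank
  - ticket 7 (Race condition): agent_id=NULL, no match -> kept with NULL
All 7 rows appear; 2 have NULL agent.

SQL:
SELECT a.title, b.name AS agent
FROM tickets a
LEFT JOIN agents b ON a.agent_id = b.id

Result:
title          | agent
---------------+------
Timeout error  | Nate 
Null pointer   | Hank 
Bad redirect   | Tina 
Stale cache    | Tina 
Slow page load | NULL 
Memory leak    | Hank 
Race condition | NULL 


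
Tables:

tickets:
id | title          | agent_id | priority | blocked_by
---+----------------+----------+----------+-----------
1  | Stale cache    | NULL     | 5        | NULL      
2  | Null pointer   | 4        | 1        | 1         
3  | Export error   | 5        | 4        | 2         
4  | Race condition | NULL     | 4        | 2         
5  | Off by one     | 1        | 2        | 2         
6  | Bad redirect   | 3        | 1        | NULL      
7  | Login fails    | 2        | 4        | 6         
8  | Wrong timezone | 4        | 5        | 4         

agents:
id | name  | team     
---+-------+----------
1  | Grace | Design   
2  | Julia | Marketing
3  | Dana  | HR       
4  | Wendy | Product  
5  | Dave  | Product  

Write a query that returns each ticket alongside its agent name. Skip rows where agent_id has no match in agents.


INNER JOIN keeps only tickets rows whose agent_id matches an id in agents. Walk through each ticket:
  - ticket 1 (Stale cache): agent_id=NULL, no match -> dropped
  - ticket 2 (Null pointer): agent_id=4 -> matches Wendy
  - ticket 3 (Export error): agent_id=5 -> matches Dave
  - ticket 4 (Race condition): agent_id=NULL, no match -> dropped
  - ticket 5 (Off by one): agent_id=1 -> matches Grace
  - ticket 6 (Bad redirect): agent_id=3 -> matches Dana
  - ticket 7 (Login fails): agent_id=2 -> matches Julia
  - ticket 8 (Wrong timezone): agent_id=4 -> matches Wendy
So 2 of 8 rows are dropped.

SQL:
SELECT a.title, b.name AS agent
FROM tickets a
INNER JOIN agents b ON a.agent_id = b.id

Result:
title          | agent
---------------+------
Null pointer   | Wendy
Export error   | Dave 
Off by one     | Grace
Bad redirect   | Dana 
Login fails    | Julia
Wrong timezone | Wendy


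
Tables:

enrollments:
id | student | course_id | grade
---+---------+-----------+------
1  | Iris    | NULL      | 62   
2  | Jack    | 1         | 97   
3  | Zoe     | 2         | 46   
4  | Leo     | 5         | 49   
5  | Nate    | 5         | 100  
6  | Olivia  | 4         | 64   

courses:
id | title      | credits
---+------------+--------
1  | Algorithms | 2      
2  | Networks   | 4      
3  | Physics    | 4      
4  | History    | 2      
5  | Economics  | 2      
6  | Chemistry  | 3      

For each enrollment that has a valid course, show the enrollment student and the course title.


INNER JOIN keeps only enrollments rows whose course_id matches an id in courses. Walk through each enrollment:
  - enrollment 1 (Iris): course_id=NULL, no match -> dropped
  - enrollment 2 (Jack): course_id=1 -> matches Algorithms
  - enrollment 3 (Zoe): course_id=2 -> matches Networks
  - enrollment 4 (Leo): course_id=5 -> matches Economics
  - enrollment 5 (Nate): course_id=5 -> matches Economics
  - enrollment 6 (Olivia): course_id=4 -> matches History
So 1 of 6 rows is dropped.

SQL:
SELECT a.student, b.title AS course
FROM enrollments a
INNER JOIN courses b ON a.course_id = b.id

Result:
student | course    
--------+-----------
Jack    | Algorithms
Zoe     | Networks  
Leo     | Economics 
Nate    | Economics 
Olivia  | History   


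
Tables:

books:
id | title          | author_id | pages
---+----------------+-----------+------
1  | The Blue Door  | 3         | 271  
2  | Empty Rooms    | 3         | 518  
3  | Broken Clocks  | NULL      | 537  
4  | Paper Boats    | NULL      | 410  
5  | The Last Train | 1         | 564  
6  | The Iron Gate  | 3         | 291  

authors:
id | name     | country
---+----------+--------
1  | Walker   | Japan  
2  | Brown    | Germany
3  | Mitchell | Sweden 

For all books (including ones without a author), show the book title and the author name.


LEFT JOIN keeps every row from books (the left table); where author_id has no match in authors, the author columns become NULL. Walk through each book:
  - book 1 (The Blue Door): author_id=3 -> matches Mitchell
  - book 2 (Empty Rooms): author_id=3 -> matches Mitchell
  - book 3 (Broken Clocks): author_id=NULL, no match -> kept with NULL
  - book 4 (Paper Boats): author_id=NULL, no match -> kept with NULL
  - book 5 (The Last Train): author_id=1 -> matches Walker
  - book 6 (The Iron Gate): author_id=3 -> matches Mitchell
All 6 rows appear; 2 have NULL author.

SQL:
SELECT a.title, b.name AS author
FROM books a
LEFT JOIN authors b ON a.author_id = b.id

Result:
title          | author  
---------------+---------
The Blue Door  | Mitchell
Empty Rooms    | Mitchell
Broken Clocks  | NULL    
Paper Boats    | NULL    
The Last Train | Walker  
The Iron Gate  | Mitchell


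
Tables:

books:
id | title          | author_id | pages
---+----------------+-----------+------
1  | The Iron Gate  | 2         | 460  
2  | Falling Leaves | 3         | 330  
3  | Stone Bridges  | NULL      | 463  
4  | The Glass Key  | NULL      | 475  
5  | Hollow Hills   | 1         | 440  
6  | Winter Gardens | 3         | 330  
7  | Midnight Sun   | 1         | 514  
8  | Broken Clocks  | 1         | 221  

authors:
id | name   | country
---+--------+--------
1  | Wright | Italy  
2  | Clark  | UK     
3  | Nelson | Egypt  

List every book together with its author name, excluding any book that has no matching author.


INNER JOIN keeps only books rows whose author_id matches an id in authors. Walk through each book:
  - book 1 (The Iron Gate): author_id=2 -> matches Clark
  - book 2 (Falling Leaves): author_id=3 -> matches Nelson
  - book 3 (Stone Bridges): author_id=NULL, no match -> dropped
  - book 4 (The Glass Key): author_id=NULL, no match -> dropped
  - book 5 (Hollow Hills): author_id=1 -> matches Wright
  - book 6 (Winter Gardens): author_id=3 -> matches Nelson
  - book 7 (Midnight Sun): author_id=1 -> matches Wright
  - book 8 (Broken Clocks): author_id=1 -> matches Wright
So 2 of 8 rows are dropped.

SQL:
SELECT a.title, b.name AS author
FROM books a
INNER JOIN authors b ON a.author_id = b.id

Result:
title          | author
---------------+-------
The Iron Gate  | Clark 
Falling Leaves | Nelson
Hollow Hills   | Wright
Winter Gardens | Nelson
Midnight Sun   | Wright
Broken Clocks  | Wright


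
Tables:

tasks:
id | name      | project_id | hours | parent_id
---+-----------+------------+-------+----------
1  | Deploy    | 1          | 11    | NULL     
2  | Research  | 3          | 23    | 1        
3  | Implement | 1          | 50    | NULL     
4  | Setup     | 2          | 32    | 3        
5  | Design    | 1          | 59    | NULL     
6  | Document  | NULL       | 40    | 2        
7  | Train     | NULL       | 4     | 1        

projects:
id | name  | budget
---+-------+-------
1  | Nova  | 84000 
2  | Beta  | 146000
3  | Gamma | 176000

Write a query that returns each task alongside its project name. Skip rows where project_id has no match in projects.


INNER JOIN keeps only tasks rows whose project_id matches an id in projects. Walk through each task:
  - task 1 (Deploy): project_id=1 -> matches Nova
  - task 2 (Research): project_id=3 -> matches Gamma
  - task 3 (Implement): project_id=1 -> matches Nova
  - task 4 (Setup): project_id=2 -> matches Beta
  - task 5 (Design): project_id=1 -> matches Nova
  - task 6 (Document): project_id=NULL, no match -> dropped
  - task 7 (Train): project_id=NULL, no match -> dropped
So 2 of 7 rows are dropped.

SQL:
SELECT a.name, b.name AS project
FROM tasks a
INNER JOIN projects b ON a.project_id = b.id

Result:
name      | project
----------+--------
Deploy    | Nova   
Research  | Gamma  
Implement | Nova   
Setup     | Beta   
Design    | Nova   


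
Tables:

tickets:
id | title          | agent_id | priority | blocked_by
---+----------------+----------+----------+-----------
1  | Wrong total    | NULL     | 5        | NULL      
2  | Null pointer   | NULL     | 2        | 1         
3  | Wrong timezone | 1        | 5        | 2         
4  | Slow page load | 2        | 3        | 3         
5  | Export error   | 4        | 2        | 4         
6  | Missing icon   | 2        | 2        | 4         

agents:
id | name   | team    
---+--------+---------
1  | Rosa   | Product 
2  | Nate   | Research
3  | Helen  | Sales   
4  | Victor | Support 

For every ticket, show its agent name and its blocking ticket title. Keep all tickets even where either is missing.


Two LEFT JOINs from the same base table tickets: one to agents via agent_id, one to tickets itself via blocked_by. Both are LEFT so every ticket is preserved.
Match against agents:
  - ticket 1 (Wrong total): agent_id=NULL, no match -> kept with NULL
  - ticket 2 (Null pointer): agent_id=NULL, no match -> kept with NULL
  - ticket 3 (Wrong timezone): agent_id=1 -> matches Rosa
  - ticket 4 (Slow page load): agent_id=2 -> matches Nate
  - ticket 5 (Export error): agent_id=4 -> matches Victor
  - ticket 6 (Missing icon): agent_id=2 -> matches Nate
Match against tickets (self):
  - ticket 1 (Wrong total): blocked_by=NULL -> NULL
  - ticket 2 (Null pointer): blocked_by=1 -> Wrong total
  - ticket 3 (Wrong timezone): blocked_by=2 -> Null pointer
  - ticket 4 (Slow page load): blocked_by=3 -> Wrong timezone
  - ticket 5 (Export error): blocked_by=4 -> Slow page load
  - ticket 6 (Missing icon): blocked_by=4 -> Slow page load

SQL:
SELECT a.title, b.name AS agent, c.title AS blocked_by
FROM tickets a
LEFT JOIN agents b ON a.agent_id = b.id
LEFT JOIN tickets c ON a.blocked_by = c.id

Result:
title          | agent  | blocked_by    
---------------+--------+---------------
Wrong total    | NULL   | NULL          
Null pointer   | NULL   | Wrong total   
Wrong timezone | Rosa   | Null pointer  
Slow page load | Nate   | Wrong timezone
Export error   | Victor | Slow page load
Missing icon   | Nate   | Slow page load


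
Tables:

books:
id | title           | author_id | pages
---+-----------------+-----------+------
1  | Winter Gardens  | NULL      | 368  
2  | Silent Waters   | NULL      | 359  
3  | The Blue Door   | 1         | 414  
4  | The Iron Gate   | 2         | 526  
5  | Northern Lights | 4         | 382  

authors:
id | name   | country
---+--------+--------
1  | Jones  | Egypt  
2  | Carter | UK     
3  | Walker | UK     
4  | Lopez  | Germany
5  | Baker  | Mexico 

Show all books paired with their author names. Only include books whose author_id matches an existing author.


INNER JOIN keeps only books rows whose author_id matches an id in authors. Walk through each book:
  - book 1 (Winter Gardens): author_id=NULL, no match -> dropped
  - book 2 (Silent Waters): author_id=NULL, no match -> dropped
  - book 3 (The Blue Door): author_id=1 -> matches Jones
  - book 4 (The Iron Gate): author_id=2 -> matches Carter
  - book 5 (Northern Lights): author_id=4 -> matches Lopez
So 2 of 5 rows are dropped.

SQL:
SELECT a.title, b.name AS author
FROM books a
INNER JOIN authors b ON a.author_id = b.id

Result:
title           | author
----------------+-------
The Blue Door   | Jones 
The Iron Gate   | Carter
Northern Lights | Lopez 


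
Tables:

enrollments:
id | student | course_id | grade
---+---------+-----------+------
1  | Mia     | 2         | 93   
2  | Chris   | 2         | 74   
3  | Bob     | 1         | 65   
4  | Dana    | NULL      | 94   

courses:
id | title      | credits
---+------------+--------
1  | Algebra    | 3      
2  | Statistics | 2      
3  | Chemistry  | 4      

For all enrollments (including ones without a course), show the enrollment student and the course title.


LEFT JOIN keeps every row from enrollments (the left table); where course_id has no match in courses, the course columns become NULL. Walk through each enrollment:
  - enrollment 1 (Mia): course_id=2 -> matches Statistics
  - enrollment 2 (Chris): course_id=2 -> matches Statistics
  - enrollment 3 (Bob): course_id=1 -> matches Algebra
  - enrollment 4 (Dana): course_id=NULL, no match -> kept with NULL
All 4 rows appear; 1 has NULL course.

SQL:
SELECT a.student, b.title AS course
FROM enrollments a
LEFT JOIN courses b ON a.course_id = b.id

Result:
student | course    
--------+-----------
Mia     | Statistics
Chris   | Statistics
Bob     | Algebra   
Dana    | NULL      


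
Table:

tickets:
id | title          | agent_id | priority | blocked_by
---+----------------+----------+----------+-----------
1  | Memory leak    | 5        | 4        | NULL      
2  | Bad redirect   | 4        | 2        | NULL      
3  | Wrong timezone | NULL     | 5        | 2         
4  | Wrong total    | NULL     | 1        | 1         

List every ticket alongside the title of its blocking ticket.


This is a self-join: tickets is joined to a second copy of itself, matching each row's blocked_by to another row's id. Use LEFT JOIN so rows with blocked_by=NULL are kept.
  - ticket 1 (Memory leak): blocked_by=NULL -> NULL
  - ticket 2 (Bad redirect): blocked_by=NULL -> NULL
  - ticket 3 (Wrong timezone): blocked_by=2 -> Bad redirect
  - ticket 4 (Wrong total): blocked_by=1 -> Memory leak

SQL:
SELECT a.title AS item, b.title AS blocked_by
FROM tickets a
LEFT JOIN tickets b ON a.blocked_by = b.id

Result:
item           | blocked_by  
---------------+-------------
Memory leak    | NULL        
Bad redirect   | NULL        
Wrong timezone | Bad redirect
Wrong total    | Memory leak 


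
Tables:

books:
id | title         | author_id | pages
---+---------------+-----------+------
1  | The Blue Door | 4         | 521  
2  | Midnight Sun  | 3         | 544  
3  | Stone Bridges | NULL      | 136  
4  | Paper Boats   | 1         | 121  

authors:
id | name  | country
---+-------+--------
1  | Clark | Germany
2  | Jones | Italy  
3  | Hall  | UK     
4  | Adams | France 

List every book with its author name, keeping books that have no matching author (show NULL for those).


LEFT JOIN keeps every row from books (the left table); where author_id has no match in authors, the author columns become NULL. Walk through each book:
  - book 1 (The Blue Door): author_id=4 -> matches Adams
  - book 2 (Midnight Sun): author_id=3 -> matches Hall
  - book 3 (Stone Bridges): author_id=NULL, no match -> kept with NULL
  - book 4 (Paper Boats): author_id=1 -> matches Clark
All 4 rows appear; 1 has NULL author.

SQL:
SELECT a.title, b.name AS author
FROM books a
LEFT JOIN authors b ON a.author_id = b.id

Result:
title         | author
--------------+-------
The Blue Door | Adams 
Midnight Sun  | Hall  
Stone Bridges | NULL  
Paper Boats   | Clark 


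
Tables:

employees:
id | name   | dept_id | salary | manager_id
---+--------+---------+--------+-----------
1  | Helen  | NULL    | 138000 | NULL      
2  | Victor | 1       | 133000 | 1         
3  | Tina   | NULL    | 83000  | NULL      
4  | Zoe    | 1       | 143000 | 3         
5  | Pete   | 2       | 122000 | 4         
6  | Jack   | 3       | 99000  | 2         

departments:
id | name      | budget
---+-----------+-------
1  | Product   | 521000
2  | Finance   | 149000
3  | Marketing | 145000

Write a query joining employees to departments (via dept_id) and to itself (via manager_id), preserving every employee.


Two LEFT JOINs from the same base table employees: one to departments via dept_id, one to employees itself via manager_id. Both are LEFT so every employee is preserved.
Match against departments:
  - employee 1 (Helen): dept_id=NULL, no match -> kept with NULL
  - employee 2 (Victor): dept_id=1 -> matches Product
  - employee 3 (Tina): dept_id=NULL, no match -> kept with NULL
  - employee 4 (Zoe): dept_id=1 -> matches Product
  - employee 5 (Pete): dept_id=2 -> matches Finance
  - employee 6 (Jack): dept_id=3 -> matches Marketing
Match against employees (self):
  - employee 1 (Helen): manager_id=NULL -> NULL
  - employee 2 (Victor): manager_id=1 -> Helen
  - employee 3 (Tina): manager_id=NULL -> NULL
  - employee 4 (Zoe): manager_id=3 -> Tina
  - employee 5 (Pete): manager_id=4 -> Zoe
  - employee 6 (Jack): manager_id=2 -> Victor

SQL:
SELECT a.name, b.name AS department, c.name AS manager
FROM employees a
LEFT JOIN departments b ON a.dept_id = b.id
LEFT JOIN employees c ON a.manager_id = c.id

Result:
name   | department | manager
-------+------------+--------
Helen  | NULL       | NULL   
Victor | Product    | Helen  
Tina   | NULL       | NULL   
Zoe    | Product    | Tina   
Pete   | Finance    | Zoe    
Jack   | Marketing  | Victor 


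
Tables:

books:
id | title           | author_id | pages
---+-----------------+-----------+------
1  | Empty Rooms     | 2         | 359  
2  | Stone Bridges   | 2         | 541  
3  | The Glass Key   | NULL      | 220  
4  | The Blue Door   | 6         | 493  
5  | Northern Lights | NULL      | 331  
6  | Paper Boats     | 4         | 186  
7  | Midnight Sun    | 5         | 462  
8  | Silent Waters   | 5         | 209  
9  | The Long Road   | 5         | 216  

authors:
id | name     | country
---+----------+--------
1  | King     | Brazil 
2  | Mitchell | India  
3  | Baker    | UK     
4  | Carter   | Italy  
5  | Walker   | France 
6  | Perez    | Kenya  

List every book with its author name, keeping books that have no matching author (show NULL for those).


LEFT JOIN keeps every row from books (the left table); where author_id has no match in authors, the author columns become NULL. Walk through each book:
  - book 1 (Empty Rooms): author_id=2 -> matches Mitchell
  - book 2 (Stone Bridges): author_id=2 -> matches Mitchell
  - book 3 (The Glass Key): author_id=NULL, no match -> kept with NULL
  - book 4 (The Blue Door): author_id=6 -> matches Perez
  - book 5 (Northern Lights): author_id=NULL, no match -> kept with NULL
  - book 6 (Paper Boats): author_id=4 -> matches Carter
  - book 7 (Midnight Sun): author_id=5 -> matches Walker
  - book 8 (Silent Waters): author_id=5 -> matches Walker
  - book 9 (The Long Road): author_id=5 -> matches Walker
All 9 rows appear; 2 have NULL author.

SQL:
SELECT a.title, b.name AS author
FROM books a
LEFT JOIN authors b ON a.author_id = b.id

Result:
title           | author  
----------------+---------
Empty Rooms     | Mitchell
Stone Bridges   | Mitchell
The Glass Key   | NULL    
The Blue Door   | Perez   
Northern Lights | NULL    
Paper Boats     | Carter  
Midnight Sun    | Walker  
Silent Waters   | Walker  
The Long Road   | Walker  


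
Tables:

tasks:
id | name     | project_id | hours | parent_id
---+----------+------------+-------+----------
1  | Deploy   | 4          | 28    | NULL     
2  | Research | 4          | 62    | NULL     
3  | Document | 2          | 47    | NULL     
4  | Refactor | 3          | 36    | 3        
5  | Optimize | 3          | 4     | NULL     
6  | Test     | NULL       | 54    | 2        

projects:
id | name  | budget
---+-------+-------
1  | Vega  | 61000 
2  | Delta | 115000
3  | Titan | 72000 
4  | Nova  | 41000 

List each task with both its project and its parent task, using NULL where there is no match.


Two LEFT JOINs from the same base table tasks: one to projects via project_id, one to tasks itself via parent_id. Both are LEFT so every task is preserved.
Match against projects:
  - task 1 (Deploy): project_id=4 -> matches Nova
  - task 2 (Research): project_id=4 -> matches Nova
  - task 3 (Document): project_id=2 -> matches Delta
  - task 4 (Refactor): project_id=3 -> matches Titan
  - task 5 (Optimize): project_id=3 -> matches Titan
  - task 6 (Test): project_id=NULL, no match -> kept with NULL
Match against tasks (self):
  - task 1 (Deploy): parent_id=NULL -> NULL
  - task 2 (Research): parent_id=NULL -> NULL
  - task 3 (Document): parent_id=NULL -> NULL
  - task 4 (Refactor): parent_id=3 -> Document
  - task 5 (Optimize): parent_id=NULL -> NULL
  - task 6 (Test): parent_id=2 -> Research

SQL:
SELECT a.name, b.name AS project, c.name AS parent
FROM tasks a
LEFT JOIN projects b ON a.project_id = b.id
LEFT JOIN tasks c ON a.parent_id = c.id

Result:
name     | project | parent  
---------+---------+---------
Deploy   | Nova    | NULL    
Research | Nova    | NULL    
Document | Delta   | NULL    
Refactor | Titan   | Document
Optimize | Titan   | NULL    
Test     | NULL    | Research


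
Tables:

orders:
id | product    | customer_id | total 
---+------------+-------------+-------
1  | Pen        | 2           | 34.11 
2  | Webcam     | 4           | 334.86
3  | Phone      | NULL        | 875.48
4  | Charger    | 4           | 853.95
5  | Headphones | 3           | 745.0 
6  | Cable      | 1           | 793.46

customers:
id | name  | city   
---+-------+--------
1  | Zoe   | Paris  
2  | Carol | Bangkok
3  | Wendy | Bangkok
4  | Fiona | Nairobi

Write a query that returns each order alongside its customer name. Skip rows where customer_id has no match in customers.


INNER JOIN keeps only orders rows whose customer_id matches an id in customers. Walk through each order:
  - order 1 (Pen): customer_id=2 -> matches Carol
  - order 2 (Webcam): customer_id=4 -> matches Fiona
  - order 3 (Phone): customer_id=NULL, no match -> dropped
  - order 4 (Charger): customer_id=4 -> matches Fiona
  - order 5 (Headphones): customer_id=3 -> matches Wendy
  - order 6 (Cable): customer_id=1 -> matches Zoe
So 1 of 6 rows is dropped.

SQL:
SELECT a.product, b.name AS customer
FROM orders a
INNER JOIN customers b ON a.customer_id = b.id

Result:
product    | customer
-----------+---------
Pen        | Carol   
Webcam     | Fiona   
Charger    | Fiona   
Headphones | Wendy   
Cable      | Zoe     


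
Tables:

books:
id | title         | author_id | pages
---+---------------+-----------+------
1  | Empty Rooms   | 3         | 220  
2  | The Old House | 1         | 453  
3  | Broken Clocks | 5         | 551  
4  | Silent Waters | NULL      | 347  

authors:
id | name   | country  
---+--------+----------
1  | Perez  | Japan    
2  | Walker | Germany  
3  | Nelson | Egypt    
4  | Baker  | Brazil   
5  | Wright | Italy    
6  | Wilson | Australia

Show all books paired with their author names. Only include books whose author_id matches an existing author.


INNER JOIN keeps only books rows whose author_id matches an id in authors. Walk through each book:
  - book 1 (Empty Rooms): author_id=3 -> matches Nelson
  - book 2 (The Old House): author_id=1 -> matches Perez
  - book 3 (Broken Clocks): author_id=5 -> matches Wright
  - book 4 (Silent Waters): author_id=NULL, no match -> dropped
So 1 of 4 rows is dropped.

SQL:
SELECT a.title, b.name AS author
FROM books a
INNER JOIN authors b ON a.author_id = b.id

Result:
title         | author
--------------+-------
Empty Rooms   | Nelson
The Old House | Perez 
Broken Clocks | Wright


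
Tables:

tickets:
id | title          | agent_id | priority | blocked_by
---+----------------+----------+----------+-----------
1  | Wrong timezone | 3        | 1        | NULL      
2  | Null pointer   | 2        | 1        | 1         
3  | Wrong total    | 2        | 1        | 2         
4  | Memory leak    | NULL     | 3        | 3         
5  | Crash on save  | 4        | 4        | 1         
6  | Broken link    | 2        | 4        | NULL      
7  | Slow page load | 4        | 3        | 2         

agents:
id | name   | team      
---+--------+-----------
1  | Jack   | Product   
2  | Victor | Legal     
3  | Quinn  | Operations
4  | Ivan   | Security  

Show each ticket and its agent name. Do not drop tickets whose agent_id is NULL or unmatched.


LEFT JOIN keeps every row from tickets (the left table); where agent_id has no match in agents, the agent columns become NULL. Walk through each ticket:
  - ticket 1 (Wrong timezone): agent_id=3 -> matches Quinn
  - ticket 2 (Null pointer): agent_id=2 -> matches Victor
  - ticket 3 (Wrong total): agent_id=2 -> matches Victor
  - ticket 4 (Memory leak): agent_id=NULL, no match -> kept with NULL
  - ticket 5 (Crash on save): agent_id=4 -> matches Ivan
  - ticket 6 (Broken link): agent_id=2 -> matches Victor
  - ticket 7 (Slow page load): agent_id=4 -> matches Ivan
All 7 rows appear; 1 has NULL agent.

SQL:
SELECT a.title, b.name AS agent
FROM tickets a
LEFT JOIN agents b ON a.agent_id = b.id

Result:
title          | agent 
---------------+-------
Wrong timezone | Quinn 
Null pointer   | Victor
Wrong total    | Victor
Memory leak    | NULL  
Crash on save  | Ivan  
Broken link    | Victor
Slow page load | Ivan  


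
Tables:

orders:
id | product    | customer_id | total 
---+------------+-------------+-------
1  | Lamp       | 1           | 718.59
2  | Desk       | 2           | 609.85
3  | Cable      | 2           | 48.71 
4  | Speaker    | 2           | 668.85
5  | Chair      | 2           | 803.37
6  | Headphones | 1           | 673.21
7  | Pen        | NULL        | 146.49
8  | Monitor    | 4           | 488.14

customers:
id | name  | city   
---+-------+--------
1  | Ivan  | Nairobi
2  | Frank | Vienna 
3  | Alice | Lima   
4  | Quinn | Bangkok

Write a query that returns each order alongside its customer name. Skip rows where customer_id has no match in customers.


INNER JOIN keeps only orders rows whose customer_id matches an id in customers. Walk through each order:
  - order 1 (Lamp): customer_id=1 -> matches Ivan
  - order 2 (Desk): customer_id=2 -> matches Frank
  - order 3 (Cable): customer_id=2 -> matches Frank
  - order 4 (Speaker): customer_id=2 -> matches Frank
  - order 5 (Chair): customer_id=2 -> matches Frank
  - order 6 (Headphones): customer_id=1 -> matches Ivan
  - order 7 (Pen): customer_id=NULL, no match -> dropped
  - order 8 (Monitor): customer_id=4 -> matches Quinn
So 1 of 8 rows is dropped.

SQL:
SELECT a.product, b.name AS customer
FROM orders a
INNER JOIN customers b ON a.customer_id = b.id

Result:
product    | customer
-----------+---------
Lamp       | Ivan    
Desk       | Frank   
Cable      | Frank   
Speaker    | Frank   
Chair      | Frank   
Headphones | Ivan    
Monitor    | Quinn   


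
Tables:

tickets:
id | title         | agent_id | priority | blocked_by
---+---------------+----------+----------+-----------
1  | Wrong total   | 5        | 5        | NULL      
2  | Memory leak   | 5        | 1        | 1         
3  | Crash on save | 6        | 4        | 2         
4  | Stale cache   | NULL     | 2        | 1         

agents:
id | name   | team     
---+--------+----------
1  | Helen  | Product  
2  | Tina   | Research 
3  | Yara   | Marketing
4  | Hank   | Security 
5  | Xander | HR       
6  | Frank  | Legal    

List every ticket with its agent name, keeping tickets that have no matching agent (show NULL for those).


LEFT JOIN keeps every row from tickets (the left table); where agent_id has no match in agents, the agent columns become NULL. Walk through each ticket:
  - ticket 1 (Wrong total): agent_id=5 -> matches Xander
  - ticket 2 (Memory leak): agent_id=5 -> matches Xander
  - ticket 3 (Crash on save): agent_id=6 -> matches Frank
  - ticket 4 (Stale cache): agent_id=NULL, no match -> kept with NULL
All 4 rows appear; 1 has NULL agent.

SQL:
SELECT a.title, b.name AS agent
FROM tickets a
LEFT JOIN agents b ON a.agent_id = b.id

Result:
title         | agent 
--------------+-------
Wrong total   | Xander
Memory leak   | Xander
Crash on save | Frank 
Stale cache   | NULL  


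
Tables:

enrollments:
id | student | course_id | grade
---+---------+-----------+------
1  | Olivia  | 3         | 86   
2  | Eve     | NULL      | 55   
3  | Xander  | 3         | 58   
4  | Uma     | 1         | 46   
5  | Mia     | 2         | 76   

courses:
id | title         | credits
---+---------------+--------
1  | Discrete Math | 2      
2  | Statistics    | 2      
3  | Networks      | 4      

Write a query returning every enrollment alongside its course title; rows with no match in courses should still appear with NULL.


LEFT JOIN keeps every row from enrollments (the left table); where course_id has no match in courses, the course columns become NULL. Walk through each enrollment:
  - enrollment 1 (Olivia): course_id=3 -> matches Networks
  - enrollment 2 (Eve): course_id=NULL, no match -> kept with NULL
  - enrollment 3 (Xander): course_id=3 -> matches Networks
  - enrollment 4 (Uma): course_id=1 -> matches Discrete Math
  - enrollment 5 (Mia): course_id=2 -> matches Statistics
All 5 rows appear; 1 has NULL course.

SQL:
SELECT a.student, b.title AS course
FROM enrollments a
LEFT JOIN courses b ON a.course_id = b.id

Result:
student | course       
--------+--------------
Olivia  | Networks     
Eve     | NULL         
Xander  | Networks     
Uma     | Discrete Math
Mia     | Statistics   


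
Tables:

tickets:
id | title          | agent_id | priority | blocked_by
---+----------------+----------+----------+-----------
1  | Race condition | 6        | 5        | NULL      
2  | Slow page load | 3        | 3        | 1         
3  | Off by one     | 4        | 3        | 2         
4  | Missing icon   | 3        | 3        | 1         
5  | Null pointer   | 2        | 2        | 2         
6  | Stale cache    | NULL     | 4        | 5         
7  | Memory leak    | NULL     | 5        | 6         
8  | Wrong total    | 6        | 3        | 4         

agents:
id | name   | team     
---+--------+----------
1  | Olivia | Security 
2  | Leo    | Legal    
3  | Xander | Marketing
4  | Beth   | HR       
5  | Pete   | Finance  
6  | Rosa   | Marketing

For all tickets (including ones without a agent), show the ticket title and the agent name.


LEFT JOIN keeps every row from tickets (the left table); where agent_id has no match in agents, the agent columns become NULL. Walk through each ticket:
  - ticket 1 (Race condition): agent_id=6 -> matches Rosa
  - ticket 2 (Slow page load): agent_id=3 -> matches Xander
  - ticket 3 (Off by one): agent_id=4 -> matches Beth
  - ticket 4 (Missing icon): agent_id=3 -> matches Xander
  - ticket 5 (Null pointer): agent_id=2 -> matches Leo
  - ticket 6 (Stale cache): agent_id=NULL, no match -> kept with NULL
  - ticket 7 (Memory leak): agent_id=NULL, no match -> kept with NULL
  - ticket 8 (Wrong total): agent_id=6 -> matches Rosa
All 8 rows appear; 2 have NULL agent.

SQL:
SELECT a.title, b.name AS agent
FROM tickets a
LEFT JOIN agents b ON a.agent_id = b.id

Result:
title          | agent 
---------------+-------
Race condition | Rosa  
Slow page load | Xander
Off by one     | Beth  
Missing icon   | Xander
Null pointer   | Leo   
Stale cache    | NULL  
Memory leak    | NULL  
Wrong total    | Rosa  


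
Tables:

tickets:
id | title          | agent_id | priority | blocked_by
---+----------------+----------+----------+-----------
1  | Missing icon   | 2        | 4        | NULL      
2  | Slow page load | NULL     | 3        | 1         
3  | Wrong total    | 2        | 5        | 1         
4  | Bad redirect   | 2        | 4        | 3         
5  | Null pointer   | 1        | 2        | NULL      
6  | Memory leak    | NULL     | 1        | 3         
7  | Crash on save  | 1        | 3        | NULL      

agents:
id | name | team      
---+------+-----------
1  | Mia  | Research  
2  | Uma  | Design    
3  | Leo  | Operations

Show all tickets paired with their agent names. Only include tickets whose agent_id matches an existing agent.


INNER JOIN keeps only tickets rows whose agent_id matches an id in agents. Walk through each ticket:
  - ticket 1 (Missing icon): agent_id=2 -> matches Uma
  - ticket 2 (Slow page load): agent_id=NULL, no match -> dropped
  - ticket 3 (Wrong total): agent_id=2 -> matches Uma
  - ticket 4 (Bad redirect): agent_id=2 -> matches Uma
  - ticket 5 (Null pointer): agent_id=1 -> matches Mia
  - ticket 6 (Memory leak): agent_id=NULL, no match -> dropped
  - ticket 7 (Crash on save): agent_id=1 -> matches Mia
So 2 of 7 rows are dropped.

SQL:
SELECT a.title, b.name AS agent
FROM tickets a
INNER JOIN agents b ON a.agent_id = b.id

Result:
title         | agent
--------------+------
Missing icon  | Uma  
Wrong total   | Uma  
Bad redirect  | Uma  
Null pointer  | Mia  
Crash on save | Mia  
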